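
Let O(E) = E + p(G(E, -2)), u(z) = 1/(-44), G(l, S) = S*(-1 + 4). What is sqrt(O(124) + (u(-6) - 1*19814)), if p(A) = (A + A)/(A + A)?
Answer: I*sqrt(9529487)/22 ≈ 140.32*I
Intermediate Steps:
G(l, S) = 3*S (G(l, S) = S*3 = 3*S)
p(A) = 1 (p(A) = (2*A)/((2*A)) = (2*A)*(1/(2*A)) = 1)
u(z) = -1/44
O(E) = 1 + E (O(E) = E + 1 = 1 + E)
sqrt(O(124) + (u(-6) - 1*19814)) = sqrt((1 + 124) + (-1/44 - 1*19814)) = sqrt(125 + (-1/44 - 19814)) = sqrt(125 - 871817/44) = sqrt(-866317/44) = I*sqrt(9529487)/22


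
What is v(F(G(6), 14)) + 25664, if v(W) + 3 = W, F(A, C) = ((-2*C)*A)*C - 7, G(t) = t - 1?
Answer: 23694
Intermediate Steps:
G(t) = -1 + t
F(A, C) = -7 - 2*A*C² (F(A, C) = (-2*A*C)*C - 7 = -2*A*C² - 7 = -7 - 2*A*C²)
v(W) = -3 + W
v(F(G(6), 14)) + 25664 = (-3 + (-7 - 2*(-1 + 6)*14²)) + 25664 = (-3 + (-7 - 2*5*196)) + 25664 = (-3 + (-7 - 1960)) + 25664 = (-3 - 1967) + 25664 = -1970 + 25664 = 23694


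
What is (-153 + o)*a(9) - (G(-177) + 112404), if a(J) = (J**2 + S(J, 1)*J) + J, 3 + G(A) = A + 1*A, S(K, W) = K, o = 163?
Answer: -110337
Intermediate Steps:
G(A) = -3 + 2*A (G(A) = -3 + (A + 1*A) = -3 + (A + A) = -3 + 2*A)
a(J) = J + 2*J**2 (a(J) = (J**2 + J*J) + J = (J**2 + J**2) + J = 2*J**2 + J = J + 2*J**2)
(-153 + o)*a(9) - (G(-177) + 112404) = (-153 + 163)*(9*(1 + 2*9)) - ((-3 + 2*(-177)) + 112404) = 10*(9*(1 + 18)) - ((-3 - 354) + 112404) = 10*(9*19) - (-357 + 112404) = 10*171 - 1*112047 = 1710 - 112047 = -110337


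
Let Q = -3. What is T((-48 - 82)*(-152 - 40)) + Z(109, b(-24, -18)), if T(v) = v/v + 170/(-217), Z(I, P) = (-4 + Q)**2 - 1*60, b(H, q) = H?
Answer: -2340/217 ≈ -10.783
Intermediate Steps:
Z(I, P) = -11 (Z(I, P) = (-4 - 3)**2 - 1*60 = (-7)**2 - 60 = 49 - 60 = -11)
T(v) = 47/217 (T(v) = 1 + 170*(-1/217) = 1 - 170/217 = 47/217)
T((-48 - 82)*(-152 - 40)) + Z(109, b(-24, -18)) = 47/217 - 11 = -2340/217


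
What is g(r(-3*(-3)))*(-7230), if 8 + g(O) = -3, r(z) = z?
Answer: 79530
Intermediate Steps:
g(O) = -11 (g(O) = -8 - 3 = -11)
g(r(-3*(-3)))*(-7230) = -11*(-7230) = 79530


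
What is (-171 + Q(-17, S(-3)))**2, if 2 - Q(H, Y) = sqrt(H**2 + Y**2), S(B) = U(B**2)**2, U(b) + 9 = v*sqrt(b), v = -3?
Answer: (169 + sqrt(105265))**2 ≈ 2.4349e+5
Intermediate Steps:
U(b) = -9 - 3*sqrt(b)
S(B) = (-9 - 3*sqrt(B**2))**2
Q(H, Y) = 2 - sqrt(H**2 + Y**2)
(-171 + Q(-17, S(-3)))**2 = (-171 + (2 - sqrt((-17)**2 + (9*(3 + sqrt((-3)**2))**2)**2)))**2 = (-171 + (2 - sqrt(289 + (9*(3 + sqrt(9))**2)**2)))**2 = (-171 + (2 - sqrt(289 + (9*(3 + 3)**2)**2)))**2 = (-171 + (2 - sqrt(289 + (9*6**2)**2)))**2 = (-171 + (2 - sqrt(289 + (9*36)**2)))**2 = (-171 + (2 - sqrt(289 + 324**2)))**2 = (-171 + (2 - sqrt(289 + 104976)))**2 = (-171 + (2 - sqrt(105265)))**2 = (-169 - sqrt(105265))**2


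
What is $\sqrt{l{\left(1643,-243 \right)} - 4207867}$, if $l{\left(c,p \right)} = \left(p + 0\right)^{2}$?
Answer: $i \sqrt{4148818} \approx 2036.9 i$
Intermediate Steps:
$l{\left(c,p \right)} = p^{2}$
$\sqrt{l{\left(1643,-243 \right)} - 4207867} = \sqrt{\left(-243\right)^{2} - 4207867} = \sqrt{59049 - 4207867} = \sqrt{-4148818} = i \sqrt{4148818}$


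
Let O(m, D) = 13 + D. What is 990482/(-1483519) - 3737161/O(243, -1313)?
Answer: 5542861722959/1928574700 ≈ 2874.1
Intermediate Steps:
990482/(-1483519) - 3737161/O(243, -1313) = 990482/(-1483519) - 3737161/(13 - 1313) = 990482*(-1/1483519) - 3737161/(-1300) = -990482/1483519 - 3737161*(-1/1300) = -990482/1483519 + 3737161/1300 = 5542861722959/1928574700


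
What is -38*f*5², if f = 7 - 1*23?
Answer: 15200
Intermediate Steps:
f = -16 (f = 7 - 23 = -16)
-38*f*5² = -38*(-16)*5² = 608*25 = 15200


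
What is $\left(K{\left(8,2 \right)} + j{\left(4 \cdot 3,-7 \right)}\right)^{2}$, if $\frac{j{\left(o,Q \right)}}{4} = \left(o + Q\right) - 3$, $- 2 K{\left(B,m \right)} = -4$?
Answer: $100$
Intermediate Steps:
$K{\left(B,m \right)} = 2$ ($K{\left(B,m \right)} = \left(- \frac{1}{2}\right) \left(-4\right) = 2$)
$j{\left(o,Q \right)} = -12 + 4 Q + 4 o$ ($j{\left(o,Q \right)} = 4 \left(\left(o + Q\right) - 3\right) = 4 \left(\left(Q + o\right) - 3\right) = 4 \left(-3 + Q + o\right) = -12 + 4 Q + 4 o$)
$\left(K{\left(8,2 \right)} + j{\left(4 \cdot 3,-7 \right)}\right)^{2} = \left(2 + \left(-12 + 4 \left(-7\right) + 4 \cdot 4 \cdot 3\right)\right)^{2} = \left(2 - -8\right)^{2} = \left(2 + 8\right)^{2} = 10^{2} = 100$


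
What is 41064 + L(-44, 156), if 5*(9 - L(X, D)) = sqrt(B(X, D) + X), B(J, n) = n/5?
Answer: 41073 - 8*I*sqrt(5)/25 ≈ 41073.0 - 0.71554*I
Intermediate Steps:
B(J, n) = n/5 (B(J, n) = n*(1/5) = n/5)
L(X, D) = 9 - sqrt(X + D/5)/5 (L(X, D) = 9 - sqrt(D/5 + X)/5 = 9 - sqrt(X + D/5)/5)
41064 + L(-44, 156) = 41064 + (9 - sqrt(5*156 + 25*(-44))/25) = 41064 + (9 - sqrt(780 - 1100)/25) = 41064 + (9 - 8*I*sqrt(5)/25) = 41073 - 8*I*sqrt(5)/25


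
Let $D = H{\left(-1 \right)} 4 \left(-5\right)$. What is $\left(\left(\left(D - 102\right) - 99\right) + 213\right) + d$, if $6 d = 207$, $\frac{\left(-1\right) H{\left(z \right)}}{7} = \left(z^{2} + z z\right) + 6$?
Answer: $\frac{2333}{2} \approx 1166.5$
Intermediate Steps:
$H{\left(z \right)} = -42 - 14 z^{2}$ ($H{\left(z \right)} = - 7 \left(\left(z^{2} + z z\right) + 6\right) = - 7 \left(\left(z^{2} + z^{2}\right) + 6\right) = - 7 \left(2 z^{2} + 6\right) = - 7 \left(6 + 2 z^{2}\right) = -42 - 14 z^{2}$)
$d = \frac{69}{2}$ ($d = \frac{1}{6} \cdot 207 = \frac{69}{2} \approx 34.5$)
$D = 1120$ ($D = \left(-42 - 14 \left(-1\right)^{2}\right) 4 \left(-5\right) = \left(-42 - 14\right) 4 \left(-5\right) = \left(-56\right) 4 \left(-5\right) = \left(-224\right) \left(-5\right) = 1120$)
$\left(\left(\left(D - 102\right) - 99\right) + 213\right) + d = \left(\left(\left(1120 - 102\right) - 99\right) + 213\right) + \frac{69}{2} = \left(\left(1018 - 99\right) + 213\right) + \frac{69}{2} = \left(919 + 213\right) + \frac{69}{2} = 1132 + \frac{69}{2} = \frac{2333}{2}$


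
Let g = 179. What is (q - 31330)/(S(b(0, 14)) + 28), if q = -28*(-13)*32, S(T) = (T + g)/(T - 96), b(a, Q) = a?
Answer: -145344/193 ≈ -753.08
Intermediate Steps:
S(T) = (179 + T)/(-96 + T) (S(T) = (T + 179)/(T - 96) = (179 + T)/(-96 + T))
q = 11648 (q = 364*32 = 11648)
(q - 31330)/(S(b(0, 14)) + 28) = (11648 - 31330)/((179 + 0)/(-96 + 0) + 28) = -19682/(179/(-96) + 28) = -19682/(-1/96*179 + 28) = -19682/(-179/96 + 28) = -19682/2509/96 = -19682*96/2509 = -145344/193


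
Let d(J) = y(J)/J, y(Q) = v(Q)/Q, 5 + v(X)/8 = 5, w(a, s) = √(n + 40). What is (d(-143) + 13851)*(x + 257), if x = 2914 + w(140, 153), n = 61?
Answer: 43921521 + 13851*√101 ≈ 4.4061e+7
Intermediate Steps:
w(a, s) = √101 (w(a, s) = √(61 + 40) = √101)
v(X) = 0 (v(X) = -40 + 8*5 = -40 + 40 = 0)
y(Q) = 0 (y(Q) = 0/Q = 0)
x = 2914 + √101 ≈ 2924.1
d(J) = 0 (d(J) = 0/J = 0)
(d(-143) + 13851)*(x + 257) = (0 + 13851)*((2914 + √101) + 257) = 13851*(3171 + √101) = 43921521 + 13851*√101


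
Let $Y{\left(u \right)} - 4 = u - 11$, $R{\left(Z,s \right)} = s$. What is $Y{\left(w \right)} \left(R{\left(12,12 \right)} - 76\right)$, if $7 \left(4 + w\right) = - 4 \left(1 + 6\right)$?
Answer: $960$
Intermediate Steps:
$w = -8$ ($w = -4 + \frac{\left(-4\right) \left(1 + 6\right)}{7} = -4 + \frac{\left(-4\right) 7}{7} = -4 + \frac{1}{7} \left(-28\right) = -4 - 4 = -8$)
$Y{\left(u \right)} = -7 + u$ ($Y{\left(u \right)} = 4 + \left(u - 11\right) = 4 + \left(-11 + u\right) = -7 + u$)
$Y{\left(w \right)} \left(R{\left(12,12 \right)} - 76\right) = \left(-7 - 8\right) \left(12 - 76\right) = \left(-15\right) \left(-64\right) = 960$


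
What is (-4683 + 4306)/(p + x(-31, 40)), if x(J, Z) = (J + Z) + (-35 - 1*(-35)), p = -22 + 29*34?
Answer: -377/973 ≈ -0.38746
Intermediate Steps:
p = 964 (p = -22 + 986 = 964)
x(J, Z) = J + Z (x(J, Z) = (J + Z) + (-35 + 35) = (J + Z) + 0 = J + Z)
(-4683 + 4306)/(p + x(-31, 40)) = (-4683 + 4306)/(964 + (-31 + 40)) = -377/(964 + 9) = -377/973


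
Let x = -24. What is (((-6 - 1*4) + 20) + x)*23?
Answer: -322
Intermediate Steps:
(((-6 - 1*4) + 20) + x)*23 = (((-6 - 1*4) + 20) - 24)*23 = (((-6 - 4) + 20) - 24)*23 = ((-10 + 20) - 24)*23 = (10 - 24)*23 = -14*23 = -322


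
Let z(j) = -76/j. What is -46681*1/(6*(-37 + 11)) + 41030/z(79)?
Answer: -125526491/2964 ≈ -42350.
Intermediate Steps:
-46681*1/(6*(-37 + 11)) + 41030/z(79) = -46681*1/(6*(-37 + 11)) + 41030/((-76/79)) = -46681/(6*(-26)) + 41030/((-76*1/79)) = -46681/(-156) + 41030/(-76/79) = -46681*(-1/156) + 41030*(-79/76) = 46681/156 - 1620685/38 = -125526491/2964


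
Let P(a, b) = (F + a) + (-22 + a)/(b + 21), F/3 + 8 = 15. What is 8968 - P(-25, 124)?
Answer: 1300987/145 ≈ 8972.3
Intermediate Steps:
F = 21 (F = -24 + 3*15 = -24 + 45 = 21)
P(a, b) = 21 + a + (-22 + a)/(21 + b) (P(a, b) = (21 + a) + (-22 + a)/(b + 21) = (21 + a) + (-22 + a)/(21 + b) = 21 + a + (-22 + a)/(21 + b))
8968 - P(-25, 124) = 8968 - (419 + 21*124 + 22*(-25) - 25*124)/(21 + 124) = 8968 - (419 + 2604 - 550 - 3100)/145 = 8968 - (-627)/145 = 8968 - 1*(-627/145) = 8968 + 627/145 = 1300987/145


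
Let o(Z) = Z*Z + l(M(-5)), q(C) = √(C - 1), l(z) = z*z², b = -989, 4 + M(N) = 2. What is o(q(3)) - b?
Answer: 983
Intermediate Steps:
M(N) = -2 (M(N) = -4 + 2 = -2)
l(z) = z³
q(C) = √(-1 + C)
o(Z) = -8 + Z² (o(Z) = Z*Z + (-2)³ = Z² - 8 = -8 + Z²)
o(q(3)) - b = (-8 + (√(-1 + 3))²) - 1*(-989) = (-8 + (√2)²) + 989 = (-8 + 2) + 989 = -6 + 989 = 983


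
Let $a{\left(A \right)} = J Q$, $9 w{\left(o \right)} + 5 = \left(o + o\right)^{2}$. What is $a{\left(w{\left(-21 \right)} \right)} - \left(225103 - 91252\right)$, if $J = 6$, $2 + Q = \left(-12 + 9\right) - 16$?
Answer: $-133977$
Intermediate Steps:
$Q = -21$ ($Q = -2 + \left(\left(-12 + 9\right) - 16\right) = -2 - 19 = -21$)
$w{\left(o \right)} = - \frac{5}{9} + \frac{4 o^{2}}{9}$ ($w{\left(o \right)} = - \frac{5}{9} + \frac{\left(o + o\right)^{2}}{9} = - \frac{5}{9} + \frac{\left(2 o\right)^{2}}{9} = - \frac{5}{9} + \frac{4 o^{2}}{9}$)
$a{\left(A \right)} = -126$ ($a{\left(A \right)} = 6 \left(-21\right) = -126$)
$a{\left(w{\left(-21 \right)} \right)} - \left(225103 - 91252\right) = -126 - \left(225103 - 91252\right) = -126 - 133851 = -133977$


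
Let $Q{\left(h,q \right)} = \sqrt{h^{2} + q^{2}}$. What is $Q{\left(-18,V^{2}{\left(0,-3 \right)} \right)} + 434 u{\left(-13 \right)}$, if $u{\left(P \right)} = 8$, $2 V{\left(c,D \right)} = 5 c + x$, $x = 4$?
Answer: $3472 + 2 \sqrt{85} \approx 3490.4$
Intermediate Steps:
$V{\left(c,D \right)} = 2 + \frac{5 c}{2}$ ($V{\left(c,D \right)} = \frac{5 c + 4}{2} = \frac{4 + 5 c}{2} = 2 + \frac{5 c}{2}$)
$Q{\left(-18,V^{2}{\left(0,-3 \right)} \right)} + 434 u{\left(-13 \right)} = \sqrt{\left(-18\right)^{2} + \left(\left(2 + \frac{5}{2} \cdot 0\right)^{2}\right)^{2}} + 434 \cdot 8 = \sqrt{324 + \left(\left(2 + 0\right)^{2}\right)^{2}} + 3472 = \sqrt{324 + \left(2^{2}\right)^{2}} + 3472 = \sqrt{324 + 4^{2}} + 3472 = \sqrt{324 + 16} + 3472 = \sqrt{340} + 3472 = 2 \sqrt{85} + 3472 = 3472 + 2 \sqrt{85}$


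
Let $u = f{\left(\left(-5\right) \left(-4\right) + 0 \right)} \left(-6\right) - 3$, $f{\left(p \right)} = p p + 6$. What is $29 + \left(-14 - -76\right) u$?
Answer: $-151189$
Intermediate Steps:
$f{\left(p \right)} = 6 + p^{2}$ ($f{\left(p \right)} = p^{2} + 6 = 6 + p^{2}$)
$u = -2439$ ($u = \left(6 + \left(\left(-5\right) \left(-4\right) + 0\right)^{2}\right) \left(-6\right) - 3 = \left(6 + \left(20 + 0\right)^{2}\right) \left(-6\right) - 3 = \left(6 + 20^{2}\right) \left(-6\right) - 3 = \left(6 + 400\right) \left(-6\right) - 3 = 406 \left(-6\right) - 3 = -2436 - 3 = -2439$)
$29 + \left(-14 - -76\right) u = 29 + \left(-14 - -76\right) \left(-2439\right) = 29 + \left(-14 + 76\right) \left(-2439\right) = 29 + 62 \left(-2439\right) = 29 - 151218 = -151189$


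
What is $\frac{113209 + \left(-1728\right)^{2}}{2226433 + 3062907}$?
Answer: $\frac{3099193}{5289340} \approx 0.58593$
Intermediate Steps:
$\frac{113209 + \left(-1728\right)^{2}}{2226433 + 3062907} = \frac{113209 + 2985984}{5289340} = 3099193 \cdot \frac{1}{5289340} = \frac{3099193}{5289340}$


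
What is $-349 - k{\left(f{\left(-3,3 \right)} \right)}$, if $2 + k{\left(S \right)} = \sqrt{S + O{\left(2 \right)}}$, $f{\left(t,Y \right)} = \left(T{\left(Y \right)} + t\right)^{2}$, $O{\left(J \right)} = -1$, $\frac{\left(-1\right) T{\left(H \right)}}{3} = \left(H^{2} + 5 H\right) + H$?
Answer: $-347 - \sqrt{7055} \approx -430.99$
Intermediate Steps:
$T{\left(H \right)} = - 18 H - 3 H^{2}$ ($T{\left(H \right)} = - 3 \left(\left(H^{2} + 5 H\right) + H\right) = - 3 \left(H^{2} + 6 H\right) = - 18 H - 3 H^{2}$)
$f{\left(t,Y \right)} = \left(t - 3 Y \left(6 + Y\right)\right)^{2}$ ($f{\left(t,Y \right)} = \left(- 3 Y \left(6 + Y\right) + t\right)^{2} = \left(t - 3 Y \left(6 + Y\right)\right)^{2}$)
$k{\left(S \right)} = -2 + \sqrt{-1 + S}$ ($k{\left(S \right)} = -2 + \sqrt{S - 1} = -2 + \sqrt{-1 + S}$)
$-349 - k{\left(f{\left(-3,3 \right)} \right)} = -349 - \left(-2 + \sqrt{-1 + \left(\left(-1\right) \left(-3\right) + 3 \cdot 3 \left(6 + 3\right)\right)^{2}}\right) = -349 - \left(-2 + \sqrt{-1 + \left(3 + 3 \cdot 3 \cdot 9\right)^{2}}\right) = -349 - \left(-2 + \sqrt{-1 + \left(3 + 81\right)^{2}}\right) = -349 - \left(-2 + \sqrt{-1 + 84^{2}}\right) = -349 - \left(-2 + \sqrt{-1 + 7056}\right) = -349 - \left(-2 + \sqrt{7055}\right) = -349 + \left(2 - \sqrt{7055}\right) = -347 - \sqrt{7055}$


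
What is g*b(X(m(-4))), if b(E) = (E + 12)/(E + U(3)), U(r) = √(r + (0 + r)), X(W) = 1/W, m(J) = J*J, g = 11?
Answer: -2123/1535 + 33968*√6/1535 ≈ 52.822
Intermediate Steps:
m(J) = J²
U(r) = √2*√r (U(r) = √(r + r) = √(2*r) = √2*√r)
b(E) = (12 + E)/(E + √6) (b(E) = (E + 12)/(E + √2*√3) = (12 + E)/(E + √6))
g*b(X(m(-4))) = 11*((12 + 1/((-4)²))/(1/((-4)²) + √6)) = 11*((12 + 1/16)/(1/16 + √6)) = 11*((193/16)/(1/16 + √6)) = 11*(193/(16*(1/16 + √6))) = 2123/(16*(1/16 + √6))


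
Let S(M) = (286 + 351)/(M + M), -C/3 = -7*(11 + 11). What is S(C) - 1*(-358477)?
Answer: 47319055/132 ≈ 3.5848e+5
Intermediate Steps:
C = 462 (C = -(-21)*(11 + 11) = -(-21)*22 = -3*(-154) = 462)
S(M) = 637/(2*M) (S(M) = 637/((2*M)) = 637*(1/(2*M)) = 637/(2*M))
S(C) - 1*(-358477) = (637/2)/462 - 1*(-358477) = (637/2)*(1/462) + 358477 = 91/132 + 358477 = 47319055/132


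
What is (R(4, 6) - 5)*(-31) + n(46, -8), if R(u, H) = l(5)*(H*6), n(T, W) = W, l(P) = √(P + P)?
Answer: 147 - 1116*√10 ≈ -3382.1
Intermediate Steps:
l(P) = √2*√P (l(P) = √(2*P) = √2*√P)
R(u, H) = 6*H*√10 (R(u, H) = (√2*√5)*(H*6) = √10*(6*H) = 6*H*√10)
(R(4, 6) - 5)*(-31) + n(46, -8) = (6*6*√10 - 5)*(-31) - 8 = (36*√10 - 5)*(-31) - 8 = (-5 + 36*√10)*(-31) - 8 = (155 - 1116*√10) - 8 = 147 - 1116*√10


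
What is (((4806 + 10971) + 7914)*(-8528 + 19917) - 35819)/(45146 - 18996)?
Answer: 26978098/2615 ≈ 10317.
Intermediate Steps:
(((4806 + 10971) + 7914)*(-8528 + 19917) - 35819)/(45146 - 18996) = ((15777 + 7914)*11389 - 35819)/26150 = (23691*11389 - 35819)*(1/26150) = (269816799 - 35819)*(1/26150) = 269780980*(1/26150) = 26978098/2615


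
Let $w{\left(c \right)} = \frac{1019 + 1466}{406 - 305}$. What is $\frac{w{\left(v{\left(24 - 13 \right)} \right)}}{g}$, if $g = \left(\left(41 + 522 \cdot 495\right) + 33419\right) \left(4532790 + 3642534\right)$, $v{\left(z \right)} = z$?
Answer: $\frac{497}{48196559849880} \approx 1.0312 \cdot 10^{-11}$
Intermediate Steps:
$w{\left(c \right)} = \frac{2485}{101}$
$g = 2385968309400$ ($g = \left(\left(41 + 258390\right) + 33419\right) 8175324 = \left(258431 + 33419\right) 8175324 = 291850 \cdot 8175324 = 2385968309400$)
$\frac{w{\left(v{\left(24 - 13 \right)} \right)}}{g} = \frac{2485}{101 \cdot 2385968309400} = \frac{2485}{101} \cdot \frac{1}{2385968309400} = \frac{497}{48196559849880}$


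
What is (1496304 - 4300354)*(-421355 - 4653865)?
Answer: 14231170641000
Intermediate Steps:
(1496304 - 4300354)*(-421355 - 4653865) = -2804050*(-5075220) = 14231170641000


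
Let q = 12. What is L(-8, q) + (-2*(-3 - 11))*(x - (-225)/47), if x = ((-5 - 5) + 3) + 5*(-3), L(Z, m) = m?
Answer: -22088/47 ≈ -469.96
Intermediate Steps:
x = -22 (x = (-10 + 3) - 15 = -7 - 15 = -22)
L(-8, q) + (-2*(-3 - 11))*(x - (-225)/47) = 12 + (-2*(-3 - 11))*(-22 - (-225)/47) = 12 + (-2*(-14))*(-22 - (-225)/47) = 12 + 28*(-22 - 1*(-225/47)) = 12 + 28*(-22 + 225/47) = 12 + 28*(-809/47) = 12 - 22652/47 = -22088/47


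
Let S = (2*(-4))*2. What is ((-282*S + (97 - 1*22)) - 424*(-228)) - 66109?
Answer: 35150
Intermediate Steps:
S = -16 (S = -8*2 = -16)
((-282*S + (97 - 1*22)) - 424*(-228)) - 66109 = ((-282*(-16) + (97 - 1*22)) - 424*(-228)) - 66109 = ((4512 + (97 - 22)) + 96672) - 66109 = ((4512 + 75) + 96672) - 66109 = (4587 + 96672) - 66109 = 101259 - 66109 = 35150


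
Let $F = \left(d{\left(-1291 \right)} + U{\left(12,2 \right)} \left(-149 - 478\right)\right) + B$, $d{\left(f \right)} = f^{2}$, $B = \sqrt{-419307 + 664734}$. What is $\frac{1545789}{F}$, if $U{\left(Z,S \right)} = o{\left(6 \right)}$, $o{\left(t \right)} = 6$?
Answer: $\frac{2570521898091}{2765299355134} - \frac{1545789 \sqrt{245427}}{2765299355134} \approx 0.92929$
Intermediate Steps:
$U{\left(Z,S \right)} = 6$
$B = \sqrt{245427} \approx 495.41$
$F = 1662919 + \sqrt{245427}$ ($F = \left(\left(-1291\right)^{2} + 6 \left(-149 - 478\right)\right) + \sqrt{245427} = \left(1666681 + 6 \left(-627\right)\right) + \sqrt{245427} = \left(1666681 - 3762\right) + \sqrt{245427} = 1662919 + \sqrt{245427} \approx 1.6634 \cdot 10^{6}$)
$\frac{1545789}{F} = \frac{1545789}{1662919 + \sqrt{245427}}$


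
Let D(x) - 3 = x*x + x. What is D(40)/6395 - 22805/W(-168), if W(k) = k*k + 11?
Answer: -19889574/36112565 ≈ -0.55077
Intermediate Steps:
W(k) = 11 + k² (W(k) = k² + 11 = 11 + k²)
D(x) = 3 + x + x² (D(x) = 3 + (x*x + x) = 3 + (x² + x) = 3 + (x + x²) = 3 + x + x²)
D(40)/6395 - 22805/W(-168) = (3 + 40 + 40²)/6395 - 22805/(11 + (-168)²) = (3 + 40 + 1600)*(1/6395) - 22805/(11 + 28224) = 1643*(1/6395) - 22805/28235 = 1643/6395 - 22805*1/28235 = 1643/6395 - 4561/5647 = -19889574/36112565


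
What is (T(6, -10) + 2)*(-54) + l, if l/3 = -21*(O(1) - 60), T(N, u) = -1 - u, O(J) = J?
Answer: 3123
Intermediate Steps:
l = 3717 (l = 3*(-21*(1 - 60)) = 3*(-21*(-59)) = 3*1239 = 3717)
(T(6, -10) + 2)*(-54) + l = ((-1 - 1*(-10)) + 2)*(-54) + 3717 = ((-1 + 10) + 2)*(-54) + 3717 = (9 + 2)*(-54) + 3717 = 11*(-54) + 3717 = -594 + 3717 = 3123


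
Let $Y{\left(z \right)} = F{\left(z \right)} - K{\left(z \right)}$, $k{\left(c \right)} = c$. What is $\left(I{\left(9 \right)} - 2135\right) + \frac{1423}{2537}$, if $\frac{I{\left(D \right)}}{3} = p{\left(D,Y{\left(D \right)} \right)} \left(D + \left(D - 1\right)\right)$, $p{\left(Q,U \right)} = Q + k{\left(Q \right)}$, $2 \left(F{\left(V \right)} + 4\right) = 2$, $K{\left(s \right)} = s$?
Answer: $- \frac{3086106}{2537} \approx -1216.4$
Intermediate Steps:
$F{\left(V \right)} = -3$ ($F{\left(V \right)} = -4 + \frac{1}{2} \cdot 2 = -4 + 1 = -3$)
$Y{\left(z \right)} = -3 - z$
$p{\left(Q,U \right)} = 2 Q$ ($p{\left(Q,U \right)} = Q + Q = 2 Q$)
$I{\left(D \right)} = 6 D \left(-1 + 2 D\right)$ ($I{\left(D \right)} = 3 \cdot 2 D \left(D + \left(D - 1\right)\right) = 3 \cdot 2 D \left(D + \left(-1 + D\right)\right) = 3 \cdot 2 D \left(-1 + 2 D\right) = 6 D \left(-1 + 2 D\right)$)
$\left(I{\left(9 \right)} - 2135\right) + \frac{1423}{2537} = \left(6 \cdot 9 \left(-1 + 2 \cdot 9\right) - 2135\right) + \frac{1423}{2537} = \left(6 \cdot 9 \left(-1 + 18\right) - 2135\right) + 1423 \cdot \frac{1}{2537} = \left(6 \cdot 9 \cdot 17 - 2135\right) + \frac{1423}{2537} = \left(918 - 2135\right) + \frac{1423}{2537} = -1217 + \frac{1423}{2537} = - \frac{3086106}{2537}$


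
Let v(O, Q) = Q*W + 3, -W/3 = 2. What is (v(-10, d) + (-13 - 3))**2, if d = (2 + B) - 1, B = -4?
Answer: 25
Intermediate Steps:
W = -6 (W = -3*2 = -6)
d = -3 (d = (2 - 4) - 1 = -2 - 1 = -3)
v(O, Q) = 3 - 6*Q (v(O, Q) = Q*(-6) + 3 = -6*Q + 3 = 3 - 6*Q)
(v(-10, d) + (-13 - 3))**2 = ((3 - 6*(-3)) + (-13 - 3))**2 = ((3 + 18) - 16)**2 = (21 - 16)**2 = 5**2 = 25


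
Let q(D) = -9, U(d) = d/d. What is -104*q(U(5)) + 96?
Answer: 1032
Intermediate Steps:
U(d) = 1
-104*q(U(5)) + 96 = -104*(-9) + 96 = 936 + 96 = 1032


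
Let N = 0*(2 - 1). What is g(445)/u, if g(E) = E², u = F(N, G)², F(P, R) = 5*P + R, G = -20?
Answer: 7921/16 ≈ 495.06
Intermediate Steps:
N = 0 (N = 0*1 = 0)
F(P, R) = R + 5*P
u = 400 (u = (-20 + 5*0)² = (-20 + 0)² = (-20)² = 400)
g(445)/u = 445²/400 = 198025*(1/400) = 7921/16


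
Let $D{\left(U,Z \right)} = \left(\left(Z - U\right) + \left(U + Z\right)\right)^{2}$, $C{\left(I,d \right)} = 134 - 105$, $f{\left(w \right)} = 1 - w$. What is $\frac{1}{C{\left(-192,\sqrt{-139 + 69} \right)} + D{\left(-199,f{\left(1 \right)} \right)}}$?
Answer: $\frac{1}{29} \approx 0.034483$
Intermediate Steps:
$C{\left(I,d \right)} = 29$
$D{\left(U,Z \right)} = 4 Z^{2}$ ($D{\left(U,Z \right)} = \left(2 Z\right)^{2} = 4 Z^{2}$)
$\frac{1}{C{\left(-192,\sqrt{-139 + 69} \right)} + D{\left(-199,f{\left(1 \right)} \right)}} = \frac{1}{29 + 4 \left(1 - 1\right)^{2}} = \frac{1}{29 + 4 \cdot 0^{2}} = \frac{1}{29 + 4 \cdot 0} = \frac{1}{29 + 0} = \frac{1}{29}$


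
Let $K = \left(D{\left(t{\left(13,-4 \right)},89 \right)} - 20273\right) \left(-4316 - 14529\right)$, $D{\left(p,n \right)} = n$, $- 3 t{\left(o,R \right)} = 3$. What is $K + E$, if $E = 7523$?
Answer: $380375003$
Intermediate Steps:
$t{\left(o,R \right)} = -1$ ($t{\left(o,R \right)} = \left(- \frac{1}{3}\right) 3 = -1$)
$K = 380367480$ ($K = \left(89 - 20273\right) \left(-4316 - 14529\right) = \left(-20184\right) \left(-18845\right) = 380367480$)
$K + E = 380367480 + 7523 = 380375003$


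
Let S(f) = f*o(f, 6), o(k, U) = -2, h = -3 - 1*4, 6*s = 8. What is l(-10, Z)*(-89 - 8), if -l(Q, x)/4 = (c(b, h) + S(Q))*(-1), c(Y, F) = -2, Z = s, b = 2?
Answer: -6984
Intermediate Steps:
s = 4/3 (s = (1/6)*8 = 4/3 ≈ 1.3333)
Z = 4/3 ≈ 1.3333
h = -7 (h = -3 - 4 = -7)
S(f) = -2*f (S(f) = f*(-2) = -2*f)
l(Q, x) = -8 - 8*Q (l(Q, x) = -4*(-2 - 2*Q)*(-1) = -4*(2 + 2*Q) = -8 - 8*Q)
l(-10, Z)*(-89 - 8) = (-8 - 8*(-10))*(-89 - 8) = (-8 + 80)*(-97) = 72*(-97) = -6984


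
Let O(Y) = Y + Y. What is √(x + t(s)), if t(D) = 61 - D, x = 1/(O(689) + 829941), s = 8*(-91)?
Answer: 2*√136317755140687/831319 ≈ 28.089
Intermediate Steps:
O(Y) = 2*Y
s = -728
x = 1/831319 (x = 1/(2*689 + 829941) = 1/(1378 + 829941) = 1/831319 ≈ 1.2029e-6)
√(x + t(s)) = √(1/831319 + (61 - 1*(-728))) = √(1/831319 + (61 + 728)) = √(1/831319 + 789) = √(655910692/831319) = 2*√136317755140687/831319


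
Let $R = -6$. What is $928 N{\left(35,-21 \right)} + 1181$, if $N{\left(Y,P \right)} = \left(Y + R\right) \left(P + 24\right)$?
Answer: $81917$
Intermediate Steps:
$N{\left(Y,P \right)} = \left(-6 + Y\right) \left(24 + P\right)$ ($N{\left(Y,P \right)} = \left(Y - 6\right) \left(P + 24\right) = \left(-6 + Y\right) \left(24 + P\right)$)
$928 N{\left(35,-21 \right)} + 1181 = 928 \left(-144 - -126 + 24 \cdot 35 - 735\right) + 1181 = 928 \left(-144 + 126 + 840 - 735\right) + 1181 = 928 \cdot 87 + 1181 = 80736 + 1181 = 81917$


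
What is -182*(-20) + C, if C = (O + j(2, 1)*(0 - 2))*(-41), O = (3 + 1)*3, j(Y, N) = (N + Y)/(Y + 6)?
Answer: 12715/4 ≈ 3178.8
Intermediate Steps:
j(Y, N) = (N + Y)/(6 + Y)
O = 12 (O = 4*3 = 12)
C = -1845/4 (C = (12 + ((1 + 2)/(6 + 2))*(0 - 2))*(-41) = (12 + (3/8)*(-2))*(-41) = (12 - ¾)*(-41) = (45/4)*(-41) = -1845/4 ≈ -461.25)
-182*(-20) + C = -182*(-20) - 1845/4 = 3640 - 1845/4 = 12715/4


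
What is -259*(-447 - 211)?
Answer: 170422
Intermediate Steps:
-259*(-447 - 211) = -259*(-658) = 170422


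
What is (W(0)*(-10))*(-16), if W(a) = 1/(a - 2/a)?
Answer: 0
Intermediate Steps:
(W(0)*(-10))*(-16) = ((0/(-2 + 0²))*(-10))*(-16) = ((0/(-2 + 0))*(-10))*(-16) = ((0/(-2))*(-10))*(-16) = ((0*(-½))*(-10))*(-16) = (0*(-10))*(-16) = 0*(-16) = 0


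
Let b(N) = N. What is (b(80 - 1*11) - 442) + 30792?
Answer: 30419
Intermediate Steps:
(b(80 - 1*11) - 442) + 30792 = ((80 - 1*11) - 442) + 30792 = ((80 - 11) - 442) + 30792 = (69 - 442) + 30792 = -373 + 30792 = 30419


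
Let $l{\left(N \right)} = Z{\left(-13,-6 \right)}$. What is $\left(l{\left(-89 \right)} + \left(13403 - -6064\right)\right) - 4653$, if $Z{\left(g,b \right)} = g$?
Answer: $14801$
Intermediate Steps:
$l{\left(N \right)} = -13$
$\left(l{\left(-89 \right)} + \left(13403 - -6064\right)\right) - 4653 = \left(-13 + \left(13403 - -6064\right)\right) - 4653 = \left(-13 + \left(13403 + 6064\right)\right) - 4653 = \left(-13 + 19467\right) - 4653 = 19454 - 4653 = 14801$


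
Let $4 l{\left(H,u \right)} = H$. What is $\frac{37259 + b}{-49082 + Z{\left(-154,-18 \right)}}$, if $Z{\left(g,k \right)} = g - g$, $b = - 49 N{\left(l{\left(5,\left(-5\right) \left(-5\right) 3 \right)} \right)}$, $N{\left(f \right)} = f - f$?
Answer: $- \frac{37259}{49082} \approx -0.75912$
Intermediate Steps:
$l{\left(H,u \right)} = \frac{H}{4}$
$N{\left(f \right)} = 0$
$b = 0$ ($b = \left(-49\right) 0 = 0$)
$Z{\left(g,k \right)} = 0$
$\frac{37259 + b}{-49082 + Z{\left(-154,-18 \right)}} = \frac{37259 + 0}{-49082 + 0} = \frac{37259}{-49082} = 37259 \left(- \frac{1}{49082}\right) = - \frac{37259}{49082}$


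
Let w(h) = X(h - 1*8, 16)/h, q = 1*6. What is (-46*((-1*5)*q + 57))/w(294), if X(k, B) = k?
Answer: -182574/143 ≈ -1276.7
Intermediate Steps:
q = 6
w(h) = (-8 + h)/h (w(h) = (h - 1*8)/h = (h - 8)/h = (-8 + h)/h)
(-46*((-1*5)*q + 57))/w(294) = (-46*(-1*5*6 + 57))/(((-8 + 294)/294)) = (-46*(-5*6 + 57))/(((1/294)*286)) = (-46*(-30 + 57))/(143/147) = -46*27*(147/143) = -1242*147/143 = -182574/143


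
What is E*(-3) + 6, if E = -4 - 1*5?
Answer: 33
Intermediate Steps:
E = -9 (E = -4 - 5 = -9)
E*(-3) + 6 = -9*(-3) + 6 = 27 + 6 = 33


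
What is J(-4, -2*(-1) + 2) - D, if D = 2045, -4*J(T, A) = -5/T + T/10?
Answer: -163617/80 ≈ -2045.2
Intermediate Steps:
J(T, A) = -T/40 + 5/(4*T) (J(T, A) = -(-5/T + T/10)/4 = -T/40 + 5/(4*T))
J(-4, -2*(-1) + 2) - D = (1/40)*(50 - 1*(-4)**2)/(-4) - 1*2045 = (1/40)*(-1/4)*(50 - 1*16) - 2045 = (1/40)*(-1/4)*(50 - 16) - 2045 = (1/40)*(-1/4)*34 - 2045 = -17/80 - 2045 = -163617/80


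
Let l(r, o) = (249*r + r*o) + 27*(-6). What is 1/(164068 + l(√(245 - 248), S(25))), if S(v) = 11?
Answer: 81953/13432689818 - 65*I*√3/6716344909 ≈ 6.101e-6 - 1.6763e-8*I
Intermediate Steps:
l(r, o) = -162 + 249*r + o*r (l(r, o) = (249*r + o*r) - 162 = -162 + 249*r + o*r)
1/(164068 + l(√(245 - 248), S(25))) = 1/(164068 + (-162 + 249*√(245 - 248) + 11*√(245 - 248))) = 1/(164068 + (-162 + 249*√(-3) + 11*√(-3))) = 1/(164068 + (-162 + 249*(I*√3) + 11*(I*√3))) = 1/(164068 + (-162 + 249*I*√3 + 11*I*√3)) = 1/(164068 + (-162 + 260*I*√3)) = 1/(163906 + 260*I*√3)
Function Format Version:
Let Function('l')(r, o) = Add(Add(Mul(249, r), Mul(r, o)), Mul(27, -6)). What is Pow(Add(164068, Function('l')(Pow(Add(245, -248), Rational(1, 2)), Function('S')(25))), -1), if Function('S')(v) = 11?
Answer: Add(Rational(81953, 13432689818), Mul(Rational(-65, 6716344909), I, Pow(3, Rational(1, 2)))) ≈ Add(6.1010e-6, Mul(-1.6763e-8, I))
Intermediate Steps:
Function('l')(r, o) = Add(-162, Mul(249, r), Mul(o, r)) (Function('l')(r, o) = Add(Add(Mul(249, r), Mul(o, r)), -162) = Add(-162, Mul(249, r), Mul(o, r)))
Pow(Add(164068, Function('l')(Pow(Add(245, -248), Rational(1, 2)), Function('S')(25))), -1) = Pow(Add(164068, Add(-162, Mul(249, Pow(Add(245, -248), Rational(1, 2))), Mul(11, Pow(Add(245, -248), Rational(1, 2))))), -1) = Pow(Add(164068, Add(-162, Mul(249, Pow(-3, Rational(1, 2))), Mul(11, Pow(-3, Rational(1, 2))))), -1) = Pow(Add(164068, Add(-162, Mul(249, Mul(I, Pow(3, Rational(1, 2)))), Mul(11, Mul(I, Pow(3, Rational(1, 2)))))), -1) = Pow(Add(164068, Add(-162, Mul(249, I, Pow(3, Rational(1, 2))), Mul(11, I, Pow(3, Rational(1, 2))))), -1) = Pow(Add(164068, Add(-162, Mul(260, I, Pow(3, Rational(1, 2))))), -1) = Pow(Add(163906, Mul(260, I, Pow(3, Rational(1, 2)))), -1)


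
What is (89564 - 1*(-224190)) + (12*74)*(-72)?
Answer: 249818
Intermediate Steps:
(89564 - 1*(-224190)) + (12*74)*(-72) = (89564 + 224190) + 888*(-72) = 313754 - 63936 = 249818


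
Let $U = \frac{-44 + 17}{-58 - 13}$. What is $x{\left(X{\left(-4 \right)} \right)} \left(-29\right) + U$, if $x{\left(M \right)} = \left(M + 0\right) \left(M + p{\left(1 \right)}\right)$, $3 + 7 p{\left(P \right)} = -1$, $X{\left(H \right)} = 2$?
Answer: $- \frac{40991}{497} \approx -82.477$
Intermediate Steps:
$p{\left(P \right)} = - \frac{4}{7}$ ($p{\left(P \right)} = - \frac{3}{7} + \frac{1}{7} \left(-1\right) = - \frac{3}{7} - \frac{1}{7} = - \frac{4}{7}$)
$x{\left(M \right)} = M \left(- \frac{4}{7} + M\right)$ ($x{\left(M \right)} = \left(M + 0\right) \left(M - \frac{4}{7}\right) = M \left(- \frac{4}{7} + M\right)$)
$U = \frac{27}{71}$ ($U = - \frac{27}{-71} = \left(-27\right) \left(- \frac{1}{71}\right) = \frac{27}{71} \approx 0.38028$)
$x{\left(X{\left(-4 \right)} \right)} \left(-29\right) + U = \frac{1}{7} \cdot 2 \left(-4 + 7 \cdot 2\right) \left(-29\right) + \frac{27}{71} = \frac{1}{7} \cdot 2 \left(-4 + 14\right) \left(-29\right) + \frac{27}{71} = \frac{1}{7} \cdot 2 \cdot 10 \left(-29\right) + \frac{27}{71} = \frac{20}{7} \left(-29\right) + \frac{27}{71} = - \frac{580}{7} + \frac{27}{71} = - \frac{40991}{497}$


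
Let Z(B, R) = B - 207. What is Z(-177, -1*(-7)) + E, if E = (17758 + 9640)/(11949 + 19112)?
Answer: -11900026/31061 ≈ -383.12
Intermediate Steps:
Z(B, R) = -207 + B
E = 27398/31061 ≈ 0.88207
Z(-177, -1*(-7)) + E = (-207 - 177) + 27398/31061 = -384 + 27398/31061 = -11900026/31061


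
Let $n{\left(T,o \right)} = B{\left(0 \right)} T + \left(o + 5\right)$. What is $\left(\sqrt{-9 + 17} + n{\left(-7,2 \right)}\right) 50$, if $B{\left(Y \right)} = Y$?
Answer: $350 + 100 \sqrt{2} \approx 491.42$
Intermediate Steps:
$n{\left(T,o \right)} = 5 + o$ ($n{\left(T,o \right)} = 0 T + \left(o + 5\right) = 0 + \left(5 + o\right) = 5 + o$)
$\left(\sqrt{-9 + 17} + n{\left(-7,2 \right)}\right) 50 = \left(\sqrt{-9 + 17} + \left(5 + 2\right)\right) 50 = \left(\sqrt{8} + 7\right) 50 = \left(2 \sqrt{2} + 7\right) 50 = \left(7 + 2 \sqrt{2}\right) 50 = 350 + 100 \sqrt{2}$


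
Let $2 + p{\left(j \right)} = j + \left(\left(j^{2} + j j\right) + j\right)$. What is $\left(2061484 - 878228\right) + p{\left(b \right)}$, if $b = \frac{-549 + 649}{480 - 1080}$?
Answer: $\frac{21298567}{18} \approx 1.1833 \cdot 10^{6}$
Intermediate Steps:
$b = - \frac{1}{6}$ ($b = \frac{100}{-600} = 100 \left(- \frac{1}{600}\right) = - \frac{1}{6} \approx -0.16667$)
$p{\left(j \right)} = -2 + 2 j + 2 j^{2}$ ($p{\left(j \right)} = -2 + \left(j + \left(\left(j^{2} + j j\right) + j\right)\right) = -2 + \left(j + \left(\left(j^{2} + j^{2}\right) + j\right)\right) = -2 + \left(j + \left(2 j^{2} + j\right)\right) = -2 + \left(j + \left(j + 2 j^{2}\right)\right) = -2 + \left(2 j + 2 j^{2}\right) = -2 + 2 j + 2 j^{2}$)
$\left(2061484 - 878228\right) + p{\left(b \right)} = \left(2061484 - 878228\right) + \left(-2 + 2 \left(- \frac{1}{6}\right) + 2 \left(- \frac{1}{6}\right)^{2}\right) = \left(2061484 - 878228\right) - \frac{41}{18} = 1183256 - \frac{41}{18} = \frac{21298567}{18}$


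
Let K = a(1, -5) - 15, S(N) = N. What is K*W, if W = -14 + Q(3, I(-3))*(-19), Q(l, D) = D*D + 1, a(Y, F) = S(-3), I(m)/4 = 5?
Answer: 137394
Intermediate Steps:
I(m) = 20 (I(m) = 4*5 = 20)
a(Y, F) = -3
Q(l, D) = 1 + D² (Q(l, D) = D² + 1 = 1 + D²)
K = -18 (K = -3 - 15 = -18)
W = -7633 (W = -14 + (1 + 20²)*(-19) = -14 + (1 + 400)*(-19) = -14 + 401*(-19) = -14 - 7619 = -7633)
K*W = -18*(-7633) = 137394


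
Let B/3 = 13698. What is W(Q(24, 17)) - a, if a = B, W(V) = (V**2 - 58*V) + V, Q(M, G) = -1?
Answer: -41036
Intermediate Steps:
W(V) = V**2 - 57*V
B = 41094 (B = 3*13698 = 41094)
a = 41094
W(Q(24, 17)) - a = -(-57 - 1) - 1*41094 = -1*(-58) - 41094 = 58 - 41094 = -41036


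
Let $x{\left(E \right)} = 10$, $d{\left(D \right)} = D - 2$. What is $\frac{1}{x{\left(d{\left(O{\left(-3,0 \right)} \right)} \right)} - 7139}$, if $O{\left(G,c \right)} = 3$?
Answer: $- \frac{1}{7129} \approx -0.00014027$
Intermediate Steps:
$d{\left(D \right)} = -2 + D$
$\frac{1}{x{\left(d{\left(O{\left(-3,0 \right)} \right)} \right)} - 7139} = \frac{1}{10 - 7139} = \frac{1}{-7129} = - \frac{1}{7129}$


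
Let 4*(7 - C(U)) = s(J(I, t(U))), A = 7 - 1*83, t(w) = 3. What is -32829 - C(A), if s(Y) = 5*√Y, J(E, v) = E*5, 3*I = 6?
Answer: -32836 + 5*√10/4 ≈ -32832.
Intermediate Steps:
I = 2 (I = (⅓)*6 = 2)
J(E, v) = 5*E
A = -76 (A = 7 - 83 = -76)
C(U) = 7 - 5*√10/4 (C(U) = 7 - 5*√(5*2)/4 = 7 - 5*√10/4)
-32829 - C(A) = -32829 - (7 - 5*√10/4) = -32829 + (-7 + 5*√10/4) = -32836 + 5*√10/4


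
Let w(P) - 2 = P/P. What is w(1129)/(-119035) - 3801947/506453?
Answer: -452566280504/60285632855 ≈ -7.5070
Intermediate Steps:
w(P) = 3 (w(P) = 2 + P/P = 2 + 1 = 3)
w(1129)/(-119035) - 3801947/506453 = 3/(-119035) - 3801947/506453 = 3*(-1/119035) - 3801947*1/506453 = -3/119035 - 3801947/506453 = -452566280504/60285632855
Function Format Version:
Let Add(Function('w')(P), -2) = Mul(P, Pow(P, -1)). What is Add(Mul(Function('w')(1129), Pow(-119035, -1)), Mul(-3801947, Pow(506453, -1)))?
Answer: Rational(-452566280504, 60285632855) ≈ -7.5070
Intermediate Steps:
Function('w')(P) = 3 (Function('w')(P) = Add(2, Mul(P, Pow(P, -1))) = Add(2, 1) = 3)
Add(Mul(Function('w')(1129), Pow(-119035, -1)), Mul(-3801947, Pow(506453, -1))) = Add(Mul(3, Pow(-119035, -1)), Mul(-3801947, Pow(506453, -1))) = Add(Mul(3, Rational(-1, 119035)), Mul(-3801947, Rational(1, 506453))) = Add(Rational(-3, 119035), Rational(-3801947, 506453)) = Rational(-452566280504, 60285632855)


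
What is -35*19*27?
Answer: -17955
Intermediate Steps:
-35*19*27 = -665*27 = -17955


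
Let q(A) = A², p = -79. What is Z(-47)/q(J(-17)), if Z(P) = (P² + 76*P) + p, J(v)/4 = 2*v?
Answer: -721/9248 ≈ -0.077963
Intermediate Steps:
J(v) = 8*v (J(v) = 4*(2*v) = 8*v)
Z(P) = -79 + P² + 76*P (Z(P) = (P² + 76*P) - 79 = -79 + P² + 76*P)
Z(-47)/q(J(-17)) = (-79 + (-47)² + 76*(-47))/((8*(-17))²) = (-79 + 2209 - 3572)/((-136)²) = -1442/18496 = -1442*1/18496 = -721/9248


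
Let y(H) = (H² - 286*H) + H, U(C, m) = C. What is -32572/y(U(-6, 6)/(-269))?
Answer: 1178471246/229977 ≈ 5124.3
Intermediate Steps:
y(H) = H² - 285*H
-32572/y(U(-6, 6)/(-269)) = -32572*269/(6*(-285 - 6/(-269))) = -32572*269/(6*(-285 - 6*(-1/269))) = -32572*269/(6*(-285 + 6/269)) = -32572/((6/269)*(-76659/269)) = -32572/(-459954/72361) = -32572*(-72361/459954) = 1178471246/229977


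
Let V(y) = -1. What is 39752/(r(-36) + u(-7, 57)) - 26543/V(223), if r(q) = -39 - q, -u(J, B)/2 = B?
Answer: 3065779/117 ≈ 26203.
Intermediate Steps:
u(J, B) = -2*B
39752/(r(-36) + u(-7, 57)) - 26543/V(223) = 39752/((-39 - 1*(-36)) - 2*57) - 26543/(-1) = 39752/((-39 + 36) - 114) - 26543*(-1) = 39752/(-3 - 114) + 26543 = 39752/(-117) + 26543 = 39752*(-1/117) + 26543 = -39752/117 + 26543 = 3065779/117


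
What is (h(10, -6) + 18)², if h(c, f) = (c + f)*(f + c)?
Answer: 1156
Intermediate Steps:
h(c, f) = (c + f)² (h(c, f) = (c + f)*(c + f) = (c + f)²)
(h(10, -6) + 18)² = ((10 - 6)² + 18)² = (4² + 18)² = (16 + 18)² = 34² = 1156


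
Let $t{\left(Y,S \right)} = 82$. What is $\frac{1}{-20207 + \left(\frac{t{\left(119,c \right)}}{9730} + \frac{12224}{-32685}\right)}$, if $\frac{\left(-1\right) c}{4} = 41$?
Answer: $- \frac{6360501}{128528968894} \approx -4.9487 \cdot 10^{-5}$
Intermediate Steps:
$c = -164$ ($c = \left(-4\right) 41 = -164$)
$\frac{1}{-20207 + \left(\frac{t{\left(119,c \right)}}{9730} + \frac{12224}{-32685}\right)} = \frac{1}{-20207 + \left(\frac{82}{9730} + \frac{12224}{-32685}\right)} = \frac{1}{-20207 + \left(82 \cdot \frac{1}{9730} + 12224 \left(- \frac{1}{32685}\right)\right)} = \frac{1}{-20207 + \left(\frac{41}{4865} - \frac{12224}{32685}\right)} = \frac{1}{-20207 - \frac{2325187}{6360501}} = \frac{1}{- \frac{128528968894}{6360501}} = - \frac{6360501}{128528968894}$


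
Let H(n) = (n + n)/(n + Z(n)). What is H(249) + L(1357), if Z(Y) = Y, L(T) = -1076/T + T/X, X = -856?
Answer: -1600913/1161592 ≈ -1.3782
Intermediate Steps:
L(T) = -1076/T - T/856 (L(T) = -1076/T + T/(-856) = -1076/T + T*(-1/856) = -1076/T - T/856)
H(n) = 1 (H(n) = (n + n)/(n + n) = (2*n)/((2*n)) = (2*n)*(1/(2*n)) = 1)
H(249) + L(1357) = 1 + (-1076/1357 - 1/856*1357) = 1 + (-1076*1/1357 - 1357/856) = 1 + (-1076/1357 - 1357/856) = 1 - 2762505/1161592 = -1600913/1161592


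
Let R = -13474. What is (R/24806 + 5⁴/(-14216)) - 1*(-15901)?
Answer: 2803577459181/176321048 ≈ 15900.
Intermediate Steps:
(R/24806 + 5⁴/(-14216)) - 1*(-15901) = (-13474/24806 + 5⁴/(-14216)) - 1*(-15901) = (-13474*1/24806 + 625*(-1/14216)) + 15901 = (-6737/12403 - 625/14216) + 15901 = -103525067/176321048 + 15901 = 2803577459181/176321048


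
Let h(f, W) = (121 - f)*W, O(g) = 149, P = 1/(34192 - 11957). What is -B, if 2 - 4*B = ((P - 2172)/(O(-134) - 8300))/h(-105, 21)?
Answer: -1720257913201/3440612415240 ≈ -0.49999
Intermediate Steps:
P = 1/22235 ≈ 4.4974e-5
h(f, W) = W*(121 - f)
B = 1720257913201/3440612415240 (B = 1/2 - (1/22235 - 2172)/(149 - 8300)/(4*(21*(121 - 1*(-105)))) = 1/2 - (-48294419/22235/(-8151))/(4*(21*(121 + 105))) = 1/2 - (-48294419/22235*(-1/8151))/(4*(21*226)) = 1/2 - 48294419/(724949940*4746) = 1/2 - 1/4*48294419/860153103810 = 1/2 - 48294419/3440612415240 = 1720257913201/3440612415240 ≈ 0.49999)
-B = -1*1720257913201/3440612415240 = -1720257913201/3440612415240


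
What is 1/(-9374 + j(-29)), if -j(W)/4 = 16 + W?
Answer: -1/9322 ≈ -0.00010727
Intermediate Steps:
j(W) = -64 - 4*W (j(W) = -4*(16 + W) = -64 - 4*W)
1/(-9374 + j(-29)) = 1/(-9374 + (-64 - 4*(-29))) = 1/(-9374 + (-64 + 116)) = 1/(-9374 + 52) = 1/(-9322) = -1/9322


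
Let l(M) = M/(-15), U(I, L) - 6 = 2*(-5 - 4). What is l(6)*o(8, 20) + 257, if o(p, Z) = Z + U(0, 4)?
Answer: 1269/5 ≈ 253.80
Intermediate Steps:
U(I, L) = -12 (U(I, L) = 6 + 2*(-5 - 4) = 6 + 2*(-9) = 6 - 18 = -12)
o(p, Z) = -12 + Z (o(p, Z) = Z - 12 = -12 + Z)
l(M) = -M/15 (l(M) = M*(-1/15) = -M/15)
l(6)*o(8, 20) + 257 = (-1/15*6)*(-12 + 20) + 257 = -2/5*8 + 257 = -16/5 + 257 = 1269/5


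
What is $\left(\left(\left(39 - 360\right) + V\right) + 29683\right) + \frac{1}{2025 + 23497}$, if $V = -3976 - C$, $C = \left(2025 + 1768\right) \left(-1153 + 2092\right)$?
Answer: $- \frac{90251942801}{25522} \approx -3.5362 \cdot 10^{6}$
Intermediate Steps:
$C = 3561627$ ($C = 3793 \cdot 939 = 3561627$)
$V = -3565603$ ($V = -3976 - 3561627 = -3565603$)
$\left(\left(\left(39 - 360\right) + V\right) + 29683\right) + \frac{1}{2025 + 23497} = \left(\left(\left(39 - 360\right) - 3565603\right) + 29683\right) + \frac{1}{2025 + 23497} = \left(\left(\left(39 - 360\right) - 3565603\right) + 29683\right) + \frac{1}{25522} = \left(\left(-321 - 3565603\right) + 29683\right) + \frac{1}{25522} = \left(-3565924 + 29683\right) + \frac{1}{25522} = -3536241 + \frac{1}{25522} = - \frac{90251942801}{25522}$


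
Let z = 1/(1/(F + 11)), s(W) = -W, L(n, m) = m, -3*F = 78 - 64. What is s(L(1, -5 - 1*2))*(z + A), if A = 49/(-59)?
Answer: 6818/177 ≈ 38.520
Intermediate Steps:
A = -49/59 (A = 49*(-1/59) = -49/59 ≈ -0.83051)
F = -14/3 (F = -(78 - 64)/3 = -⅓*14 = -14/3 ≈ -4.6667)
z = 19/3 (z = 1/(1/(-14/3 + 11)) = 1/(1/(19/3)) = 1/(3/19) = 19/3 ≈ 6.3333)
s(L(1, -5 - 1*2))*(z + A) = (-(-5 - 1*2))*(19/3 - 49/59) = -(-5 - 2)*(974/177) = -1*(-7)*(974/177) = 7*(974/177) = 6818/177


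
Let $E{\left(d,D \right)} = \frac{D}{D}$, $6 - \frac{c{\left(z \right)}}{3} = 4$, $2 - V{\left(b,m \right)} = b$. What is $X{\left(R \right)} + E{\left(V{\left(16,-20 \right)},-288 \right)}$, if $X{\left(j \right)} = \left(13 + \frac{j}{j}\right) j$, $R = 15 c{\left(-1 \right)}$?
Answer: $1261$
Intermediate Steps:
$V{\left(b,m \right)} = 2 - b$
$c{\left(z \right)} = 6$ ($c{\left(z \right)} = 18 - 12 = 6$)
$E{\left(d,D \right)} = 1$
$R = 90$ ($R = 15 \cdot 6 = 90$)
$X{\left(j \right)} = 14 j$ ($X{\left(j \right)} = \left(13 + 1\right) j = 14 j$)
$X{\left(R \right)} + E{\left(V{\left(16,-20 \right)},-288 \right)} = 14 \cdot 90 + 1 = 1260 + 1 = 1261$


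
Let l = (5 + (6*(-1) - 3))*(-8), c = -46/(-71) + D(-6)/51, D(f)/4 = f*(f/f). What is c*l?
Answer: 6848/1207 ≈ 5.6736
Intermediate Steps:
D(f) = 4*f (D(f) = 4*(f*(f/f)) = 4*(f*1) = 4*f)
c = 214/1207 (c = -46/(-71) + (4*(-6))/51 = -46*(-1/71) - 24*1/51 = 46/71 - 8/17 = 214/1207 ≈ 0.17730)
l = 32 (l = (5 + (-6 - 3))*(-8) = (5 - 9)*(-8) = -4*(-8) = 32)
c*l = (214/1207)*32 = 6848/1207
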